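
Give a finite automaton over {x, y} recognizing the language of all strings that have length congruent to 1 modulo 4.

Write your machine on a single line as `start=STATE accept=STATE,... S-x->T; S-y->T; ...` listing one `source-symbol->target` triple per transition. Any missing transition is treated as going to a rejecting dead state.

start=S0; accept=S1; S0-x->S1; S0-y->S1; S1-x->S2; S1-y->S2; S2-x->S3; S2-y->S3; S3-x->S0; S3-y->S0

Only the length mod 4 matters, so use a 4-cycle: from any state, every input symbol moves to the next state, wrapping S3 back to S0. Mark S1 accepting.
        x   y  
>  S0   S1  S1 
 * S1   S2  S2 
   S2   S3  S3 
   S3   S0  S0 
(> = start, * = accepting)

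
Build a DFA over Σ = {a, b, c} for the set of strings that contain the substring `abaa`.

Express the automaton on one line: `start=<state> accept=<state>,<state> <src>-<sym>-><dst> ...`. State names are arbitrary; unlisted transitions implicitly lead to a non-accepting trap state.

start=s0 accept=s4 s0-a->s1 s0-b->s0 s0-c->s0 s1-a->s1 s1-b->s2 s1-c->s0 s2-a->s3 s2-b->s0 s2-c->s0 s3-a->s4 s3-b->s2 s3-c->s0 s4-a->s4 s4-b->s4 s4-c->s4

Track how much of `abaa` has been matched so far: state s0 is no progress, s4 is the absorbing accept state reached once `abaa` has occurred. Intermediate states record partial matches; on a mismatch, fall back to the longest reusable overlap.
        a   b   c  
>  s0   s1  s0  s0 
   s1   s1  s2  s0 
   s2   s3  s0  s0 
   s3   s4  s2  s0 
 * s4   s4  s4  s4 
(> = start, * = accepting)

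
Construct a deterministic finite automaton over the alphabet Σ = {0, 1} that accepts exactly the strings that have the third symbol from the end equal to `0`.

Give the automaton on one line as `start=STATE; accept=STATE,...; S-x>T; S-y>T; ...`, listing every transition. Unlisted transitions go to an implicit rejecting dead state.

Because acceptance depends on a position counted from the end, the machine has to buffer the most recent 3 symbols. Make each state the string of the last up-to-3 symbols read; on input `x` shift the window left and append `x`. Accept when the buffered window has length 3 and begins with `0`.
15 states suffice.
       0  1 
>  A   B  C 
   B   D  E 
   C   F  G 
   D   H  I 
   E   J  K 
   F   L  M 
   G   N  O 
 * H   H  I 
 * I   J  K 
 * J   L  M 
 * K   N  O 
   L   H  I 
   M   J  K 
   N   L  M 
   O   N  O 
(> = start, * = accepting)

start=A; accept=H,I,J,K; A-0>B; A-1>C; B-0>D; B-1>E; C-0>F; C-1>G; D-0>H; D-1>I; E-0>J; E-1>K; F-0>L; F-1>M; G-0>N; G-1>O; H-0>H; H-1>I; I-0>J; I-1>K; J-0>L; J-1>M; K-0>N; K-1>O; L-0>H; L-1>I; M-0>J; M-1>K; N-0>L; N-1>M; O-0>N; O-1>O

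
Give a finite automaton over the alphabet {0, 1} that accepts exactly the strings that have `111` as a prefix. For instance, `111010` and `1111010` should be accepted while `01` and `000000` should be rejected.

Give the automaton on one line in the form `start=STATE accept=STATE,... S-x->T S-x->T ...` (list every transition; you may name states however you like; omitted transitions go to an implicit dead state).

start=q0 accept=q3 q0-0->q4 q0-1->q1 q1-0->q4 q1-1->q2 q2-0->q4 q2-1->q3 q3-0->q3 q3-1->q3 q4-0->q4 q4-1->q4

Walk along `111` while the input agrees: from q0 take `1` to q1, and so on. Any deviation drops to the rejecting sink q4. Once q3 is reached the prefix is confirmed and every continuation is accepted.
5 states suffice.
        0   1  
>  q0   q4  q1 
   q1   q4  q2 
   q2   q4  q3 
 * q3   q3  q3 
   q4   q4  q4 
(> = start, * = accepting)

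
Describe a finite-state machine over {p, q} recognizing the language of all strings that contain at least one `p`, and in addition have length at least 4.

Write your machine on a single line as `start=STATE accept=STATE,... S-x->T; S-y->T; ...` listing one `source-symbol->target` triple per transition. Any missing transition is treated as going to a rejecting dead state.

Build one automaton per condition and run them in lockstep. One (3 states) tracks the count of `p`s, saturating at 2; the other (6 states) tracks the input length, saturating at 5. Each combined state is a pair, one component from each; accept when both components accept. Equivalent product states are then merged.
8 states suffice.
        p   q  
>  s0   s1  s2 
   s1   s3  s3 
   s2   s3  s4 
   s3   s5  s5 
   s4   s5  s6 
   s5   s7  s7 
   s6   s7  s6 
 * s7   s7  s7 
(> = start, * = accepting)

start=s0; accept=s7; s0-p->s1; s0-q->s2; s1-p->s3; s1-q->s3; s2-p->s3; s2-q->s4; s3-p->s5; s3-q->s5; s4-p->s5; s4-q->s6; s5-p->s7; s5-q->s7; s6-p->s7; s6-q->s6; s7-p->s7; s7-q->s7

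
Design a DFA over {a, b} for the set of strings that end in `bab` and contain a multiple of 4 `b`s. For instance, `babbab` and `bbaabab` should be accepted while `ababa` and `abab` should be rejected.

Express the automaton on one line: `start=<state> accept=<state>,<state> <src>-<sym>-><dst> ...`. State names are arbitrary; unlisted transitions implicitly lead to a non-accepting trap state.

start=q0 accept=q13 q0-a->q0 q0-b->q1 q1-a->q2 q1-b->q3 q2-a->q4 q2-b->q5 q3-a->q6 q3-b->q7 q4-a->q4 q4-b->q3 q5-a->q6 q5-b->q7 q6-a->q8 q6-b->q9 q7-a->q10 q7-b->q11 q8-a->q8 q8-b->q7 q9-a->q10 q9-b->q11 q10-a->q12 q10-b->q13 q11-a->q14 q11-b->q1 q12-a->q12 q12-b->q11 q13-a->q14 q13-b->q1 q14-a->q0 q14-b->q15 q15-a->q2 q15-b->q3

Handle the two conditions separately and then intersect. One (4 states) tracks how much of the suffix `bab` has currently been matched; the other (4 states) tracks the count of `b`s modulo 4. Each combined state is a pair, one component from each; accept when both components accept.
16 states suffice.
          a    b  
>  q0     q0   q1 
   q1     q2   q3 
   q2     q4   q5 
   q3     q6   q7 
   q4     q4   q3 
   q5     q6   q7 
   q6     q8   q9 
   q7    q10  q11 
   q8     q8   q7 
   q9    q10  q11 
   q10   q12  q13 
   q11   q14   q1 
   q12   q12  q11 
 * q13   q14   q1 
   q14    q0  q15 
   q15    q2   q3 
(> = start, * = accepting)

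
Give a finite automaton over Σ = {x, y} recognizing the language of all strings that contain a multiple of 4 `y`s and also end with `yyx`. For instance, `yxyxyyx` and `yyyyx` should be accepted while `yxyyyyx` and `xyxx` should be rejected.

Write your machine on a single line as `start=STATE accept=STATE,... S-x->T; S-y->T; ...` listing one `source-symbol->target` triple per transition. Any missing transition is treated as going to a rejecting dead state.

start=q0; accept=q6; q0-x->q0; q0-y->q1; q1-x->q1; q1-y->q2; q2-x->q2; q2-y->q3; q3-x->q4; q3-y->q5; q4-x->q4; q4-y->q0; q5-x->q6; q5-y->q1; q6-x->q0; q6-y->q1

Build one automaton per condition and run them in lockstep. One (4 states) tracks the count of `y`s modulo 4; the other (4 states) tracks how much of the suffix `yyx` has currently been matched. Each combined state is a pair, one component from each; accept when both components accept. Minimizing collapses redundant product states.
A 7-state machine:
        x   y  
>  q0   q0  q1 
   q1   q1  q2 
   q2   q2  q3 
   q3   q4  q5 
   q4   q4  q0 
   q5   q6  q1 
 * q6   q0  q1 
(> = start, * = accepting)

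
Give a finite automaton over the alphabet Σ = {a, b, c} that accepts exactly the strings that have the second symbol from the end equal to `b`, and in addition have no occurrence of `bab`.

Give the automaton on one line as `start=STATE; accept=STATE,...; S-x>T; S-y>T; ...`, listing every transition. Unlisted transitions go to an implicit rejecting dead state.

start=q0; accept=q2,q3,q4; q0-a>q0; q0-b>q1; q0-c>q0; q1-a>q2; q1-b>q3; q1-c>q4; q2-a>q0; q2-b>q5; q2-c>q0; q3-a>q2; q3-b>q3; q3-c>q4; q4-a>q0; q4-b>q1; q4-c>q0; q5-a>q5; q5-b>q5; q5-c>q5

Run two small machines in parallel and take their product. The first has 13 states tracking the last 2 symbols read; the second has 4 states tracking partial matches of the forbidden pattern `bab`. A product state is a pair (one from each), accepting exactly when both do. Minimizing collapses redundant product states.
With 6 states:
        a   b   c  
>  q0   q0  q1  q0 
   q1   q2  q3  q4 
 * q2   q0  q5  q0 
 * q3   q2  q3  q4 
 * q4   q0  q1  q0 
   q5   q5  q5  q5 
(> = start, * = accepting)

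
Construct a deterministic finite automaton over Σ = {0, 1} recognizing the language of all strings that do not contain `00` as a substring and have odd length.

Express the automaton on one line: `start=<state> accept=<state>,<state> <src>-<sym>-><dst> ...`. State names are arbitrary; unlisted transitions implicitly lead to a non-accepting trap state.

start=S0 accept=S1,S2 S0-0->S1 S0-1->S2 S1-0->S3 S1-1->S0 S2-0->S4 S2-1->S0 S3-0->S5 S3-1->S5 S4-0->S5 S4-1->S2 S5-0->S3 S5-1->S3

Handle the two conditions separately and then intersect. The first has 3 states tracking partial matches of the forbidden pattern `00`; the second has 2 states tracking the input length modulo 2. A product state is a pair (one from each), accepting exactly when both do.
6 states suffice.
        0   1  
>  S0   S1  S2 
 * S1   S3  S0 
 * S2   S4  S0 
   S3   S5  S5 
   S4   S5  S2 
   S5   S3  S3 
(> = start, * = accepting)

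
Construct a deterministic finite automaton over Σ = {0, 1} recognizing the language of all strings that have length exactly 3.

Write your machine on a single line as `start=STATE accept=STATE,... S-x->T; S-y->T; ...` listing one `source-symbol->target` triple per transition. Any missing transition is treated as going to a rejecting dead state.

start=A; accept=D; A-0->B; A-1->B; B-0->C; B-1->C; C-0->D; C-1->D; D-0->E; D-1->E; E-0->E; E-1->E

We only need to distinguish lengths 0, 1, …, 3, and '>3'. Chain A → B → C → D → E on every symbol, with E looping. Accepting states: {D}.
With 5 states:
       0  1 
>  A   B  B 
   B   C  C 
   C   D  D 
 * D   E  E 
   E   E  E 
(> = start, * = accepting)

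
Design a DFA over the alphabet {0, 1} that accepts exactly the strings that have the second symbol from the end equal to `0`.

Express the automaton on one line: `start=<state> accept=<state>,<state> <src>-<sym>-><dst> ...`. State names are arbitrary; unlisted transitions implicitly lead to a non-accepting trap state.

Because acceptance depends on a position counted from the end, the machine has to buffer the most recent 2 symbols. Make each state the string of the last up-to-2 symbols read; on input `x` shift the window left and append `x`. Accept when the buffered window has length 2 and begins with `0`.
        0   1  
>  S0   S1  S2 
   S1   S3  S4 
   S2   S5  S6 
 * S3   S3  S4 
 * S4   S5  S6 
   S5   S3  S4 
   S6   S5  S6 
(> = start, * = accepting)

start=S0 accept=S3,S4 S0-0->S1 S0-1->S2 S1-0->S3 S1-1->S4 S2-0->S5 S2-1->S6 S3-0->S3 S3-1->S4 S4-0->S5 S4-1->S6 S5-0->S3 S5-1->S4 S6-0->S5 S6-1->S6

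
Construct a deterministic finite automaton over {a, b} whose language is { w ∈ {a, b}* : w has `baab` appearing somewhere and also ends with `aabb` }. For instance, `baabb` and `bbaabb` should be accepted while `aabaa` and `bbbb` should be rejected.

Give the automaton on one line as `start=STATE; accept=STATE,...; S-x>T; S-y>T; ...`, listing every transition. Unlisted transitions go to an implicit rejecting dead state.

start=S0; accept=S10; S0-a>S1; S0-b>S2; S1-a>S3; S1-b>S2; S2-a>S4; S2-b>S2; S3-a>S3; S3-b>S5; S4-a>S6; S4-b>S2; S5-a>S4; S5-b>S7; S6-a>S3; S6-b>S8; S7-a>S4; S7-b>S2; S8-a>S9; S8-b>S10; S9-a>S11; S9-b>S12; S10-a>S9; S10-b>S12; S11-a>S11; S11-b>S8; S12-a>S9; S12-b>S12

Handle the two conditions separately and then intersect. One (5 states) tracks whether and how much of `baab` has been seen; the other (5 states) tracks how much of the suffix `aabb` has currently been matched. Each combined state is a pair, one component from each; accept when both components accept.
13 states suffice.
          a    b  
>  S0     S1   S2 
   S1     S3   S2 
   S2     S4   S2 
   S3     S3   S5 
   S4     S6   S2 
   S5     S4   S7 
   S6     S3   S8 
   S7     S4   S2 
   S8     S9  S10 
   S9    S11  S12 
 * S10    S9  S12 
   S11   S11   S8 
   S12    S9  S12 
(> = start, * = accepting)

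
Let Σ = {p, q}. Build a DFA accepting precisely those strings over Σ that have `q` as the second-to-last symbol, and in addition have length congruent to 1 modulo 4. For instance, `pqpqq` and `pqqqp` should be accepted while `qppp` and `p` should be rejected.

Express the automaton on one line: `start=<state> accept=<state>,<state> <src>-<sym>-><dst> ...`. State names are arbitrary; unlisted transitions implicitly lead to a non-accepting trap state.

Build one automaton per condition and run them in lockstep. One (7 states) tracks the last 2 symbols read; the other (4 states) tracks the input length modulo 4. Each combined state is a pair, one component from each; accept when both components accept.
With 19 states:
          p    q  
>  S0     S1   S2 
   S1     S3   S4 
   S2     S5   S6 
   S3     S7   S8 
   S4     S9  S10 
   S5     S7   S8 
   S6     S9  S10 
   S7    S11  S12 
   S8    S13  S14 
   S9    S11  S12 
   S10   S13  S14 
   S11   S15  S16 
   S12   S17  S18 
   S13   S15  S16 
   S14   S17  S18 
   S15    S3   S4 
   S16    S5   S6 
 * S17    S3   S4 
 * S18    S5   S6 
(> = start, * = accepting)

start=S0 accept=S17,S18 S0-p->S1 S0-q->S2 S1-p->S3 S1-q->S4 S2-p->S5 S2-q->S6 S3-p->S7 S3-q->S8 S4-p->S9 S4-q->S10 S5-p->S7 S5-q->S8 S6-p->S9 S6-q->S10 S7-p->S11 S7-q->S12 S8-p->S13 S8-q->S14 S9-p->S11 S9-q->S12 S10-p->S13 S10-q->S14 S11-p->S15 S11-q->S16 S12-p->S17 S12-q->S18 S13-p->S15 S13-q->S16 S14-p->S17 S14-q->S18 S15-p->S3 S15-q->S4 S16-p->S5 S16-q->S6 S17-p->S3 S17-q->S4 S18-p->S5 S18-q->S6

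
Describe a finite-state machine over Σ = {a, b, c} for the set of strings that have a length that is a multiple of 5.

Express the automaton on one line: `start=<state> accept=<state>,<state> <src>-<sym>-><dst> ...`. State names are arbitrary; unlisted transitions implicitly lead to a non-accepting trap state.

Only the length mod 5 matters, so use a 5-cycle: from any state, every input symbol moves to the next state, wrapping q4 back to q0. Mark q0 accepting.
        a   b   c  
>* q0   q1  q1  q1 
   q1   q2  q2  q2 
   q2   q3  q3  q3 
   q3   q4  q4  q4 
   q4   q0  q0  q0 
(> = start, * = accepting)

start=q0 accept=q0 q0-a->q1 q0-b->q1 q0-c->q1 q1-a->q2 q1-b->q2 q1-c->q2 q2-a->q3 q2-b->q3 q2-c->q3 q3-a->q4 q3-b->q4 q3-c->q4 q4-a->q0 q4-b->q0 q4-c->q0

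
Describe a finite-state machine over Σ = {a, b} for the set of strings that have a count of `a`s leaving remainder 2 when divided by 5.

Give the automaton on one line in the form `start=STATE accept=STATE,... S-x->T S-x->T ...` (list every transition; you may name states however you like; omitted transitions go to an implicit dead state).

Keep the running count of `a`s modulo 5: each `a` advances along the cycle q0 → q1 → q2 → q3 → q4 → q0 while other symbols loop. Accept at q2.
A 5-state machine:
        a   b  
>  q0   q1  q0 
   q1   q2  q1 
 * q2   q3  q2 
   q3   q4  q3 
   q4   q0  q4 
(> = start, * = accepting)

start=q0 accept=q2 q0-a->q1 q0-b->q0 q1-a->q2 q1-b->q1 q2-a->q3 q2-b->q2 q3-a->q4 q3-b->q3 q4-a->q0 q4-b->q4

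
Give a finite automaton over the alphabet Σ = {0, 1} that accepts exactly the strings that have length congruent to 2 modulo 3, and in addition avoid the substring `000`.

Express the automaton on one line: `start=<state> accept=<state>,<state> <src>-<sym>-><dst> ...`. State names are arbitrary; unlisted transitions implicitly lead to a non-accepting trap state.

start=A accept=D,E,F A-0->B A-1->C B-0->D B-1->E C-0->F C-1->E D-0->G D-1->A E-0->H E-1->A F-0->I F-1->A G-0->G G-1->G H-0->J H-1->C I-0->G I-1->C J-0->G J-1->E

Run two small machines in parallel and take their product. The first has 3 states tracking the input length modulo 3; the second has 4 states tracking partial matches of the forbidden pattern `000`. A product state is a pair (one from each), accepting exactly when both do. After merging equivalent states the machine shrinks.
       0  1 
>  A   B  C 
   B   D  E 
   C   F  E 
 * D   G  A 
 * E   H  A 
 * F   I  A 
   G   G  G 
   H   J  C 
   I   G  C 
   J   G  E 
(> = start, * = accepting)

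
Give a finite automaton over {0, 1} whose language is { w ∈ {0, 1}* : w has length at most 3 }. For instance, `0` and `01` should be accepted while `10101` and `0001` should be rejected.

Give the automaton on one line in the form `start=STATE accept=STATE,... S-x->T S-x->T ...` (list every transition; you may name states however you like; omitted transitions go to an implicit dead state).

start=S0 accept=S0,S1,S2,S3 S0-0->S1 S0-1->S1 S1-0->S2 S1-1->S2 S2-0->S3 S2-1->S3 S3-0->S4 S3-1->S4 S4-0->S4 S4-1->S4

We only need to distinguish lengths 0, 1, …, 3, and '>3'. Chain S0 → S1 → S2 → S3 → S4 on every symbol, with S4 looping. Accepting states: {S0, S1, S2, S3}.
5 states suffice.
        0   1  
>* S0   S1  S1 
 * S1   S2  S2 
 * S2   S3  S3 
 * S3   S4  S4 
   S4   S4  S4 
(> = start, * = accepting)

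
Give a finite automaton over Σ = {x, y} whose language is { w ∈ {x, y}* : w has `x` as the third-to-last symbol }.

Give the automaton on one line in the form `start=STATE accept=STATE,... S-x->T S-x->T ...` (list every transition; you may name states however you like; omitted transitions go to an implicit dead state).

A DFA must remember the last 3 symbols (since which symbol is third-to-last isn't known until the input ends). Use one state per possible window of the last ≤3 symbols; accept from those whose window starts with `x`.
          x    y  
>  q0     q1   q2 
   q1     q3   q4 
   q2     q5   q6 
   q3     q7   q8 
   q4     q9  q10 
   q5    q11  q12 
   q6    q13  q14 
 * q7     q7   q8 
 * q8     q9  q10 
 * q9    q11  q12 
 * q10   q13  q14 
   q11    q7   q8 
   q12    q9  q10 
   q13   q11  q12 
   q14   q13  q14 
(> = start, * = accepting)

start=q0 accept=q7,q8,q9,q10 q0-x->q1 q0-y->q2 q1-x->q3 q1-y->q4 q2-x->q5 q2-y->q6 q3-x->q7 q3-y->q8 q4-x->q9 q4-y->q10 q5-x->q11 q5-y->q12 q6-x->q13 q6-y->q14 q7-x->q7 q7-y->q8 q8-x->q9 q8-y->q10 q9-x->q11 q9-y->q12 q10-x->q13 q10-y->q14 q11-x->q7 q11-y->q8 q12-x->q9 q12-y->q10 q13-x->q11 q13-y->q12 q14-x->q13 q14-y->q14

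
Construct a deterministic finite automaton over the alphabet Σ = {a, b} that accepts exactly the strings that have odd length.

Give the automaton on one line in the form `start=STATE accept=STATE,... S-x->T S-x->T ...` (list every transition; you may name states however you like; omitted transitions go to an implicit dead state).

Only the length mod 2 matters, so use a 2-cycle: from any state, every input symbol moves to the next state, wrapping S1 back to S0. Mark S1 accepting.
2 states suffice.
        a   b  
>  S0   S1  S1 
 * S1   S0  S0 
(> = start, * = accepting)

start=S0 accept=S1 S0-a->S1 S0-b->S1 S1-a->S0 S1-b->S0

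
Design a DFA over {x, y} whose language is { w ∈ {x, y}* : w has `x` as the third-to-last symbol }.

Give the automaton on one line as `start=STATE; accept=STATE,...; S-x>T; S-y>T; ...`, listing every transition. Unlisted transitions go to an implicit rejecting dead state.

A DFA must remember the last 3 symbols (since which symbol is third-to-last isn't known until the input ends). Use one state per possible window of the last ≤3 symbols; accept from those whose window starts with `x`.
A 15-state machine:
       x  y 
>  A   B  C 
   B   D  E 
   C   F  G 
   D   H  I 
   E   J  K 
   F   L  M 
   G   N  O 
 * H   H  I 
 * I   J  K 
 * J   L  M 
 * K   N  O 
   L   H  I 
   M   J  K 
   N   L  M 
   O   N  O 
(> = start, * = accepting)

start=A; accept=H,I,J,K; A-x>B; A-y>C; B-x>D; B-y>E; C-x>F; C-y>G; D-x>H; D-y>I; E-x>J; E-y>K; F-x>L; F-y>M; G-x>N; G-y>O; H-x>H; H-y>I; I-x>J; I-y>K; J-x>L; J-y>M; K-x>N; K-y>O; L-x>H; L-y>I; M-x>J; M-y>K; N-x>L; N-y>M; O-x>N; O-y>O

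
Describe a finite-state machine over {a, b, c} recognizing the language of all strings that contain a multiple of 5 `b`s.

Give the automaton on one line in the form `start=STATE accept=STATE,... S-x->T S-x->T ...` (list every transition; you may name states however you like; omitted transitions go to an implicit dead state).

Keep the running count of `b`s modulo 5: each `b` advances along the cycle s0 → s1 → s2 → s3 → s4 → s0 while other symbols loop. Accept at s0.
A 5-state machine:
        a   b   c  
>* s0   s0  s1  s0 
   s1   s1  s2  s1 
   s2   s2  s3  s2 
   s3   s3  s4  s3 
   s4   s4  s0  s4 
(> = start, * = accepting)

start=s0 accept=s0 s0-a->s0 s0-b->s1 s0-c->s0 s1-a->s1 s1-b->s2 s1-c->s1 s2-a->s2 s2-b->s3 s2-c->s2 s3-a->s3 s3-b->s4 s3-c->s3 s4-a->s4 s4-b->s0 s4-c->s4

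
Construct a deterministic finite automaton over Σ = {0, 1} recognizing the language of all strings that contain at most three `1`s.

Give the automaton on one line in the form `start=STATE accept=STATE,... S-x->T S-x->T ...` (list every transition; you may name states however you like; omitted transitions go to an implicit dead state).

start=S0 accept=S0,S1,S2,S3 S0-0->S0 S0-1->S1 S1-0->S1 S1-1->S2 S2-0->S2 S2-1->S3 S3-0->S3 S3-1->S4 S4-0->S4 S4-1->S4

Only the number of `1`s matters, and only up to 4. Make a chain S0 → S1 → S2 → S3 → S4 advanced by each `1` (with S4 absorbing); every other symbol self-loops. The accepting set is {S0, S1, S2, S3}.
5 states suffice.
        0   1  
>* S0   S0  S1 
 * S1   S1  S2 
 * S2   S2  S3 
 * S3   S3  S4 
   S4   S4  S4 
(> = start, * = accepting)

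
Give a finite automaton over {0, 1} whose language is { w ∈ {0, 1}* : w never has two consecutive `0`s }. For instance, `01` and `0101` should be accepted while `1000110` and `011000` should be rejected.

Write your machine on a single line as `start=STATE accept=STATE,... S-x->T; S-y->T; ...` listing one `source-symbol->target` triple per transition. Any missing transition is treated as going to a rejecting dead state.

Track partial matches of the forbidden pattern `00`. State q2 is a dead state reached once `00` has occurred; every other state accepts. q0 means no part of `00` is currently matched.
        0   1  
>* q0   q1  q0 
 * q1   q2  q0 
   q2   q2  q2 
(> = start, * = accepting)

start=q0; accept=q0,q1; q0-0->q1; q0-1->q0; q1-0->q2; q1-1->q0; q2-0->q2; q2-1->q2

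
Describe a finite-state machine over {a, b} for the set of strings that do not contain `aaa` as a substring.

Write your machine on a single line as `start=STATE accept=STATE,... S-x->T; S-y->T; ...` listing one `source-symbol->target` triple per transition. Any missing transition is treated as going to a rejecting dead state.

Track partial matches of the forbidden pattern `aaa`. State s3 is a dead state reached once `aaa` has occurred; every other state accepts. s0 means no part of `aaa` is currently matched.
With 4 states:
        a   b  
>* s0   s1  s0 
 * s1   s2  s0 
 * s2   s3  s0 
   s3   s3  s3 
(> = start, * = accepting)

start=s0; accept=s0,s1,s2; s0-a->s1; s0-b->s0; s1-a->s2; s1-b->s0; s2-a->s3; s2-b->s0; s3-a->s3; s3-b->s3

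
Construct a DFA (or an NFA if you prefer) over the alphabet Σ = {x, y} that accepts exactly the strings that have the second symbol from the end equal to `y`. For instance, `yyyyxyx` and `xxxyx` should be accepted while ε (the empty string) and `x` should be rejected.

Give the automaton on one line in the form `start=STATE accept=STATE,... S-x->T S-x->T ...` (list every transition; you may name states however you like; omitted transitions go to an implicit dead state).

start=A accept=F,G A-x->B A-y->C B-x->D B-y->E C-x->F C-y->G D-x->D D-y->E E-x->F E-y->G F-x->D F-y->E G-x->F G-y->G

A DFA must remember the last 2 symbols (since which symbol is second-to-last isn't known until the input ends). Use one state per possible window of the last ≤2 symbols; accept from those whose window starts with `y`.
       x  y 
>  A   B  C 
   B   D  E 
   C   F  G 
   D   D  E 
   E   F  G 
 * F   D  E 
 * G   F  G 
(> = start, * = accepting)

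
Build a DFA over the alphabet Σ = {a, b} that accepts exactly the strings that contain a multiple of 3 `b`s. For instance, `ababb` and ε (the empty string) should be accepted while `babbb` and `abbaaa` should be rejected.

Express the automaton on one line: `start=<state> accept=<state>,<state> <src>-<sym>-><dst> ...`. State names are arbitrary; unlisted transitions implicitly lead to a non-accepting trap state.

start=s0 accept=s0 s0-a->s0 s0-b->s1 s1-a->s1 s1-b->s2 s2-a->s2 s2-b->s0

The only thing that matters is how many `b`s have appeared, reduced mod 3. Use one state per residue: s0 for 0, …, s2 for 2. Reading `b` moves to the next residue; anything else stays put. s0 is accepting.
A 3-state machine:
        a   b  
>* s0   s0  s1 
   s1   s1  s2 
   s2   s2  s0 
(> = start, * = accepting)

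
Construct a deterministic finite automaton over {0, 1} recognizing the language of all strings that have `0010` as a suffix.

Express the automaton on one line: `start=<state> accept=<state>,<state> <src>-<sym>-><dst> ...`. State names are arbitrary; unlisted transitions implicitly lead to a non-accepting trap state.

Let each state record the length of the longest suffix of the input read so far that is also a prefix of `0010`. q1 means the last symbol is `0`; q2 means the last 2 symbols are `00`; q3 means the last 3 symbols are `001`; q4 means the last 4 symbols are `0010`. Accept only at q4, where the string currently ends in `0010`.
With 5 states:
        0   1  
>  q0   q1  q0 
   q1   q2  q0 
   q2   q2  q3 
   q3   q4  q0 
 * q4   q2  q0 
(> = start, * = accepting)

start=q0 accept=q4 q0-0->q1 q0-1->q0 q1-0->q2 q1-1->q0 q2-0->q2 q2-1->q3 q3-0->q4 q3-1->q0 q4-0->q2 q4-1->q0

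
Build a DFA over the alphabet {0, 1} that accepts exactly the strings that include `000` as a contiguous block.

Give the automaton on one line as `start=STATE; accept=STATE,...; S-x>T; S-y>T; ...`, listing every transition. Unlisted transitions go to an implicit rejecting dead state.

start=q0; accept=q3; q0-0>q1; q0-1>q0; q1-0>q2; q1-1>q0; q2-0>q3; q2-1>q0; q3-0>q3; q3-1>q3

States q0..q2 record the length of the longest prefix of `000` that matches the current input suffix. Reaching q3 means `000` has been seen, and we stay there forever. Accept from q3.
        0   1  
>  q0   q1  q0 
   q1   q2  q0 
   q2   q3  q0 
 * q3   q3  q3 
(> = start, * = accepting)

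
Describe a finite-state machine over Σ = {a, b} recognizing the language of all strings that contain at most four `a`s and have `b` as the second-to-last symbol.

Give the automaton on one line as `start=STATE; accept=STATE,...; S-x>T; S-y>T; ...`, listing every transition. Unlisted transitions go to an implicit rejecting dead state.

start=q0; accept=q5,q6,q9,q10,q13,q14,q17,q18,q19; q0-a>q1; q0-b>q2; q1-a>q3; q1-b>q4; q2-a>q5; q2-b>q6; q3-a>q7; q3-b>q8; q4-a>q9; q4-b>q10; q5-a>q3; q5-b>q4; q6-a>q5; q6-b>q6; q7-a>q11; q7-b>q12; q8-a>q13; q8-b>q14; q9-a>q7; q9-b>q8; q10-a>q9; q10-b>q10; q11-a>q15; q11-b>q16; q12-a>q17; q12-b>q18; q13-a>q11; q13-b>q12; q14-a>q13; q14-b>q14; q15-a>q15; q15-b>q15; q16-a>q15; q16-b>q19; q17-a>q15; q17-b>q16; q18-a>q17; q18-b>q18; q19-a>q15; q19-b>q19

Handle the two conditions separately and then intersect. One (6 states) tracks the count of `a`s, saturating at 5; the other (7 states) tracks the last 2 symbols read. Each combined state is a pair, one component from each; accept when both components accept. Minimizing collapses redundant product states.
20 states suffice.
          a    b  
>  q0     q1   q2 
   q1     q3   q4 
   q2     q5   q6 
   q3     q7   q8 
   q4     q9  q10 
 * q5     q3   q4 
 * q6     q5   q6 
   q7    q11  q12 
   q8    q13  q14 
 * q9     q7   q8 
 * q10    q9  q10 
   q11   q15  q16 
   q12   q17  q18 
 * q13   q11  q12 
 * q14   q13  q14 
   q15   q15  q15 
   q16   q15  q19 
 * q17   q15  q16 
 * q18   q17  q18 
 * q19   q15  q19 
(> = start, * = accepting)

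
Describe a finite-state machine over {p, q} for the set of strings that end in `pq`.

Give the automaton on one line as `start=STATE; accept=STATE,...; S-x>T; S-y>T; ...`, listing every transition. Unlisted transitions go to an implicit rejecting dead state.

start=S0; accept=S2; S0-p>S1; S0-q>S0; S1-p>S1; S1-q>S2; S2-p>S1; S2-q>S0

Remember how much of `pq` the current input suffix matches. State S0 means no match yet; S1 means the last symbol is `p`; S2 means the last 2 symbols are `pq`. Only S2 accepts. On a mismatch, fall back to the longest proper suffix that is still a prefix of `pq`.
3 states suffice.
        p   q  
>  S0   S1  S0 
   S1   S1  S2 
 * S2   S1  S0 
(> = start, * = accepting)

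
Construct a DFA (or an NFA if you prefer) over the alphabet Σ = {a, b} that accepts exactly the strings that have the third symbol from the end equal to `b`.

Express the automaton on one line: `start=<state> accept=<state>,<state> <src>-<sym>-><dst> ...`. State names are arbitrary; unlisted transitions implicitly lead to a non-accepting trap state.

A DFA must remember the last 3 symbols (since which symbol is third-to-last isn't known until the input ends). Use one state per possible window of the last ≤3 symbols; accept from those whose window starts with `b`.
          a    b  
>  s0     s1   s2 
   s1     s3   s4 
   s2     s5   s6 
   s3     s7   s8 
   s4     s9  s10 
   s5    s11  s12 
   s6    s13  s14 
   s7     s7   s8 
   s8     s9  s10 
   s9    s11  s12 
   s10   s13  s14 
 * s11    s7   s8 
 * s12    s9  s10 
 * s13   s11  s12 
 * s14   s13  s14 
(> = start, * = accepting)

start=s0 accept=s11,s12,s13,s14 s0-a->s1 s0-b->s2 s1-a->s3 s1-b->s4 s2-a->s5 s2-b->s6 s3-a->s7 s3-b->s8 s4-a->s9 s4-b->s10 s5-a->s11 s5-b->s12 s6-a->s13 s6-b->s14 s7-a->s7 s7-b->s8 s8-a->s9 s8-b->s10 s9-a->s11 s9-b->s12 s10-a->s13 s10-b->s14 s11-a->s7 s11-b->s8 s12-a->s9 s12-b->s10 s13-a->s11 s13-b->s12 s14-a->s13 s14-b->s14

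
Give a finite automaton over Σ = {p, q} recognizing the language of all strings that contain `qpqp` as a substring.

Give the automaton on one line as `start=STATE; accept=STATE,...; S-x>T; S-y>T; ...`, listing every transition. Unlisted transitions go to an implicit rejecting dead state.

States S0..S3 record the length of the longest prefix of `qpqp` that matches the current input suffix. Reaching S4 means `qpqp` has been seen, and we stay there forever. Accept from S4.
A 5-state machine:
        p   q  
>  S0   S0  S1 
   S1   S2  S1 
   S2   S0  S3 
   S3   S4  S1 
 * S4   S4  S4 
(> = start, * = accepting)

start=S0; accept=S4; S0-p>S0; S0-q>S1; S1-p>S2; S1-q>S1; S2-p>S0; S2-q>S3; S3-p>S4; S3-q>S1; S4-p>S4; S4-q>S4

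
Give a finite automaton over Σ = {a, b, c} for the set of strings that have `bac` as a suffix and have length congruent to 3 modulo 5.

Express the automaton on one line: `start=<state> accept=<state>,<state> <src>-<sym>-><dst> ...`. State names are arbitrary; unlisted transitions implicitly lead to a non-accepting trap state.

Build one automaton per condition and run them in lockstep. The first has 4 states tracking how much of the suffix `bac` has currently been matched; the second has 5 states tracking the input length modulo 5. A product state is a pair (one from each), accepting exactly when both do.
With 20 states:
          a    b    c  
>  S0     S1   S2   S1 
   S1     S3   S4   S3 
   S2     S5   S4   S3 
   S3     S6   S7   S6 
   S4     S8   S7   S6 
   S5     S6   S7   S9 
   S6    S10  S11  S10 
   S7    S12  S11  S10 
   S8    S10  S11  S13 
 * S9    S10  S11  S10 
   S10    S0  S14   S0 
   S11   S15  S14   S0 
   S12    S0  S14  S16 
   S13    S0  S14   S0 
   S14   S17   S2   S1 
   S15    S1   S2  S18 
   S16    S1   S2   S1 
   S17    S3   S4  S19 
   S18    S3   S4   S3 
   S19    S6   S7   S6 
(> = start, * = accepting)

start=S0 accept=S9 S0-a->S1 S0-b->S2 S0-c->S1 S1-a->S3 S1-b->S4 S1-c->S3 S2-a->S5 S2-b->S4 S2-c->S3 S3-a->S6 S3-b->S7 S3-c->S6 S4-a->S8 S4-b->S7 S4-c->S6 S5-a->S6 S5-b->S7 S5-c->S9 S6-a->S10 S6-b->S11 S6-c->S10 S7-a->S12 S7-b->S11 S7-c->S10 S8-a->S10 S8-b->S11 S8-c->S13 S9-a->S10 S9-b->S11 S9-c->S10 S10-a->S0 S10-b->S14 S10-c->S0 S11-a->S15 S11-b->S14 S11-c->S0 S12-a->S0 S12-b->S14 S12-c->S16 S13-a->S0 S13-b->S14 S13-c->S0 S14-a->S17 S14-b->S2 S14-c->S1 S15-a->S1 S15-b->S2 S15-c->S18 S16-a->S1 S16-b->S2 S16-c->S1 S17-a->S3 S17-b->S4 S17-c->S19 S18-a->S3 S18-b->S4 S18-c->S3 S19-a->S6 S19-b->S7 S19-c->S6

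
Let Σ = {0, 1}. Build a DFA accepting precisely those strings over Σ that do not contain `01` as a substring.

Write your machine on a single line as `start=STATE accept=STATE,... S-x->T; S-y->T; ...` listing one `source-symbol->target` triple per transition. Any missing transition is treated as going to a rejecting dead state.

This is the complement of 'contains `01`'. Use the same substring-matching states — S0 through S2 holding how much of `01` has just been matched — but flip the accepting set: everything except the trap S2 accepts.
With 3 states:
        0   1  
>* S0   S1  S0 
 * S1   S1  S2 
   S2   S2  S2 
(> = start, * = accepting)

start=S0; accept=S0,S1; S0-0->S1; S0-1->S0; S1-0->S1; S1-1->S2; S2-0->S2; S2-1->S2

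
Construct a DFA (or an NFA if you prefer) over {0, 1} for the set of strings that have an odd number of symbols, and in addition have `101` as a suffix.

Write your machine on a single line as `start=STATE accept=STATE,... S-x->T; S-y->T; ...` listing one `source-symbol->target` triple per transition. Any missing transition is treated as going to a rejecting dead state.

Build one automaton per condition and run them in lockstep. The first has 2 states tracking the input length modulo 2; the second has 4 states tracking how much of the suffix `101` has currently been matched. A product state is a pair (one from each), accepting exactly when both do.
An 8-state machine:
        0   1  
>  s0   s1  s2 
   s1   s0  s3 
   s2   s4  s3 
   s3   s5  s2 
   s4   s1  s6 
   s5   s0  s7 
 * s6   s4  s3 
   s7   s5  s2 
(> = start, * = accepting)

start=s0; accept=s6; s0-0->s1; s0-1->s2; s1-0->s0; s1-1->s3; s2-0->s4; s2-1->s3; s3-0->s5; s3-1->s2; s4-0->s1; s4-1->s6; s5-0->s0; s5-1->s7; s6-0->s4; s6-1->s3; s7-0->s5; s7-1->s2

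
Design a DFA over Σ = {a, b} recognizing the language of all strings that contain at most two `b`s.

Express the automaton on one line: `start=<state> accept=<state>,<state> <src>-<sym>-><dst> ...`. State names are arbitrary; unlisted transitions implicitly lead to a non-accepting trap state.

start=S0 accept=S0,S1,S2 S0-a->S0 S0-b->S1 S1-a->S1 S1-b->S2 S2-a->S2 S2-b->S3 S3-a->S3 S3-b->S3

Count `b`s, saturating at 3: states S0 through S2 mean 0 through 2 `b`s seen; S3 means more than 2. Each `b` increments (capped at S3); other symbols loop. Accept from {S0, S1, S2}.
        a   b  
>* S0   S0  S1 
 * S1   S1  S2 
 * S2   S2  S3 
   S3   S3  S3 
(> = start, * = accepting)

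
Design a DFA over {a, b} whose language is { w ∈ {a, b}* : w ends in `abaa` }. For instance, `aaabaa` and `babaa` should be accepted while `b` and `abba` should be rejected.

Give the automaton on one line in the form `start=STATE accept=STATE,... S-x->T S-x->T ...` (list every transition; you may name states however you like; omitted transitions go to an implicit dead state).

start=s0 accept=s4 s0-a->s1 s0-b->s0 s1-a->s1 s1-b->s2 s2-a->s3 s2-b->s0 s3-a->s4 s3-b->s2 s4-a->s1 s4-b->s2

Let each state record the length of the longest suffix of the input read so far that is also a prefix of `abaa`. s1 means the last symbol is `a`; s2 means the last 2 symbols are `ab`; s3 means the last 3 symbols are `aba`; s4 means the last 4 symbols are `abaa`. Accept only at s4, where the string currently ends in `abaa`.
5 states suffice.
        a   b  
>  s0   s1  s0 
   s1   s1  s2 
   s2   s3  s0 
   s3   s4  s2 
 * s4   s1  s2 
(> = start, * = accepting)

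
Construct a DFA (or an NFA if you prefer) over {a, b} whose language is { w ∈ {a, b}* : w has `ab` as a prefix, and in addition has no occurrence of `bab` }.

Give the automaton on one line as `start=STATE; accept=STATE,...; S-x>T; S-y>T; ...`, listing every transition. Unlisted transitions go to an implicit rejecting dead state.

Run two small machines in parallel and take their product. The first has 4 states tracking whether the input so far still matches the prefix `ab`; the second has 4 states tracking partial matches of the forbidden pattern `bab`. A product state is a pair (one from each), accepting exactly when both do.
        a   b  
>  q0   q1  q2 
   q1   q3  q4 
   q2   q5  q2 
   q3   q3  q2 
 * q4   q6  q4 
   q5   q3  q7 
 * q6   q8  q9 
   q7   q7  q7 
 * q8   q8  q4 
   q9   q9  q9 
(> = start, * = accepting)

start=q0; accept=q4,q6,q8; q0-a>q1; q0-b>q2; q1-a>q3; q1-b>q4; q2-a>q5; q2-b>q2; q3-a>q3; q3-b>q2; q4-a>q6; q4-b>q4; q5-a>q3; q5-b>q7; q6-a>q8; q6-b>q9; q7-a>q7; q7-b>q7; q8-a>q8; q8-b>q4; q9-a>q9; q9-b>q9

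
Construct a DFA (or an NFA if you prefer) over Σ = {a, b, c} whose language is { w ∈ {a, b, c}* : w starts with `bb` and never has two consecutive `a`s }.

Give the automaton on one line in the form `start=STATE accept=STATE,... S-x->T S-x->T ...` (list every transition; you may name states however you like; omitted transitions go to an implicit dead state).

start=q0 accept=q5,q6 q0-a->q1 q0-b->q2 q0-c->q3 q1-a->q4 q1-b->q3 q1-c->q3 q2-a->q1 q2-b->q5 q2-c->q3 q3-a->q1 q3-b->q3 q3-c->q3 q4-a->q4 q4-b->q4 q4-c->q4 q5-a->q6 q5-b->q5 q5-c->q5 q6-a->q7 q6-b->q5 q6-c->q5 q7-a->q7 q7-b->q7 q7-c->q7

Run two small machines in parallel and take their product. One (4 states) tracks whether the input so far still matches the prefix `bb`; the other (3 states) tracks partial matches of the forbidden pattern `aa`. Each combined state is a pair, one component from each; accept when both components accept.
An 8-state machine:
        a   b   c  
>  q0   q1  q2  q3 
   q1   q4  q3  q3 
   q2   q1  q5  q3 
   q3   q1  q3  q3 
   q4   q4  q4  q4 
 * q5   q6  q5  q5 
 * q6   q7  q5  q5 
   q7   q7  q7  q7 
(> = start, * = accepting)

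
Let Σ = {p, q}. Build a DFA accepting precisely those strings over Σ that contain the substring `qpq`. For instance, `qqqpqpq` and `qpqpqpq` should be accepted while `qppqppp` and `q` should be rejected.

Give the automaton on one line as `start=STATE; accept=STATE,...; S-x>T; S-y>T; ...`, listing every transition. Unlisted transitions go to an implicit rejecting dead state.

Track how much of `qpq` has been matched so far: state A is no progress, D is the absorbing accept state reached once `qpq` has occurred. Intermediate states record partial matches; on a mismatch, fall back to the longest reusable overlap.
       p  q 
>  A   A  B 
   B   C  B 
   C   A  D 
 * D   D  D 
(> = start, * = accepting)

start=A; accept=D; A-p>A; A-q>B; B-p>C; B-q>B; C-p>A; C-q>D; D-p>D; D-q>D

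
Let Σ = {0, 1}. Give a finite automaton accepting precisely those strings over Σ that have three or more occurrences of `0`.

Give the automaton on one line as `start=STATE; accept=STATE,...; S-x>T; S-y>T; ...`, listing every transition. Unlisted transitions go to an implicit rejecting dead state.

start=S0; accept=S3,S4; S0-0>S1; S0-1>S0; S1-0>S2; S1-1>S1; S2-0>S3; S2-1>S2; S3-0>S4; S3-1>S3; S4-0>S4; S4-1>S4

Count `0`s, saturating at 4: states S0 through S3 mean 0 through 3 `0`s seen; S4 means more than 3. Each `0` increments (capped at S4); other symbols loop. Accept from {S3, S4}.
        0   1  
>  S0   S1  S0 
   S1   S2  S1 
   S2   S3  S2 
 * S3   S4  S3 
 * S4   S4  S4 
(> = start, * = accepting)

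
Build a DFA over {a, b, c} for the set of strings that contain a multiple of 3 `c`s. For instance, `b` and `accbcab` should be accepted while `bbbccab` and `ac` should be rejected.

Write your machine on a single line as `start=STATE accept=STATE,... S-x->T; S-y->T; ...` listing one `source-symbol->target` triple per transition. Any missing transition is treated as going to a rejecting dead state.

Keep the running count of `c`s modulo 3: each `c` advances along the cycle q0 → q1 → q2 → q0 while other symbols loop. Accept at q0.
A 3-state machine:
        a   b   c  
>* q0   q0  q0  q1 
   q1   q1  q1  q2 
   q2   q2  q2  q0 
(> = start, * = accepting)

start=q0; accept=q0; q0-a->q0; q0-b->q0; q0-c->q1; q1-a->q1; q1-b->q1; q1-c->q2; q2-a->q2; q2-b->q2; q2-c->q0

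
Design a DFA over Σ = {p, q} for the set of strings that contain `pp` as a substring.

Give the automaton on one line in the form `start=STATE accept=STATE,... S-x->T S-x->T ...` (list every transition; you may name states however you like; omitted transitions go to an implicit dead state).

Track how much of `pp` has been matched so far: state A is no progress, C is the absorbing accept state reached once `pp` has occurred. Intermediate states record partial matches; on a mismatch, fall back to the longest reusable overlap.
       p  q 
>  A   B  A 
   B   C  A 
 * C   C  C 
(> = start, * = accepting)

start=A accept=C A-p->B A-q->A B-p->C B-q->A C-p->C C-q->C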